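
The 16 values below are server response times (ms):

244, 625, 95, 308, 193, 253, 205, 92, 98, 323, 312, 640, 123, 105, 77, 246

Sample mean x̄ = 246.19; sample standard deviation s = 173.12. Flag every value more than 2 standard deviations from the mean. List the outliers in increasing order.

Cutoffs at x̄ ± 2s: 246.19 ± 2·173.12 = [-100.05, 592.43].
625: z = 2.19, |z| > 2 → outlier.
640: z = 2.27, |z| > 2 → outlier.
Every other value lies within [-100.05, 592.43].

625, 640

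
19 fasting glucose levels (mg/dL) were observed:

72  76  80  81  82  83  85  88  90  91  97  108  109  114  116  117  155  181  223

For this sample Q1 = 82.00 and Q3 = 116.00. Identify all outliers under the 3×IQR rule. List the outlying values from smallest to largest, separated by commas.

IQR = Q3 − Q1 = 116.00 − 82.00 = 34.00.
Lower fence = Q1 − 3·IQR = 82.00 − 102.00 = -20.00.
Upper fence = Q3 + 3·IQR = 116.00 + 102.00 = 218.00.
223 > 218.00 → outlier.
All remaining values lie within [-20.00, 218.00].

223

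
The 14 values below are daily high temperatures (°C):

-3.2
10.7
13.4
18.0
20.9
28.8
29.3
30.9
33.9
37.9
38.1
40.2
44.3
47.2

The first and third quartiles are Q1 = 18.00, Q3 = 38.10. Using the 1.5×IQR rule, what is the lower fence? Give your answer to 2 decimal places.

-12.15

IQR = Q3 − Q1 = 38.10 − 18.00 = 20.10.
Lower fence = Q1 − 1.5·IQR = 18.00 − 30.15 = -12.15.
Upper fence = Q3 + 1.5·IQR = 38.10 + 30.15 = 68.25.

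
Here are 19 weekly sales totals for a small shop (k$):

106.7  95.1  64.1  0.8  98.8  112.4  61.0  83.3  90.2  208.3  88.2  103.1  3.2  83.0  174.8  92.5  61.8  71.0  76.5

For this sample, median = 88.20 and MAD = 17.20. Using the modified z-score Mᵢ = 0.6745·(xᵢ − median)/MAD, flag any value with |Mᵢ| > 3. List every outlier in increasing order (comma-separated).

|Mᵢ| > 3 ⇔ |xᵢ − 88.20| > 3·17.20/0.6745 = 76.50.
So outliers lie outside [11.70, 164.70].
0.8: M = -3.43 → outlier.
3.2: M = -3.33 → outlier.
174.8: M = 3.40 → outlier.
208.3: M = 4.71 → outlier.

0.8, 3.2, 174.8, 208.3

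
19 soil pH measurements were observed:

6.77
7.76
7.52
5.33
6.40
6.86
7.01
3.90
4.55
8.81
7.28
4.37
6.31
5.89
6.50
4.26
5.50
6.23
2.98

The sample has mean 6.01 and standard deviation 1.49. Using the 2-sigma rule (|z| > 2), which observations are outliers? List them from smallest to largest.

Cutoffs at x̄ ± 2s: 6.01 ± 2·1.49 = [3.03, 8.99].
2.98: z = -2.03, |z| > 2 → outlier.
Every other value lies within [3.03, 8.99].

2.98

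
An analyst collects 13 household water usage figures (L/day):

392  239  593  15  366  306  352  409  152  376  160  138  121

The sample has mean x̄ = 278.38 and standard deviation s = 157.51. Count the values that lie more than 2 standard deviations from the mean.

0

Cutoffs: x̄ ± 2s = [-36.64, 593.40].
Every value lies within the cutoffs.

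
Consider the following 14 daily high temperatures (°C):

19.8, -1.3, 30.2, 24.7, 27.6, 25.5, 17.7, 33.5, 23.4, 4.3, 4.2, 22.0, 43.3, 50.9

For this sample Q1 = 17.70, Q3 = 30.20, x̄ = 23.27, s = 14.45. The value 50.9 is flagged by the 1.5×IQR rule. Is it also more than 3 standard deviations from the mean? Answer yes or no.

z = (50.9 − 23.27) / 14.45 = 1.91.
|z| = 1.91 ≤ 3.

no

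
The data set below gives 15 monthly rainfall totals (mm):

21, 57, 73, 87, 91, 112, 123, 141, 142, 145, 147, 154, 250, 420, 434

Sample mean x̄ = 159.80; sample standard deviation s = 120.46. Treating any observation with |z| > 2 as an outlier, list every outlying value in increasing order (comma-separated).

Cutoffs at x̄ ± 2s: 159.80 ± 2·120.46 = [-81.12, 400.72].
420: z = 2.16, |z| > 2 → outlier.
434: z = 2.28, |z| > 2 → outlier.
Every other value lies within [-81.12, 400.72].

420, 434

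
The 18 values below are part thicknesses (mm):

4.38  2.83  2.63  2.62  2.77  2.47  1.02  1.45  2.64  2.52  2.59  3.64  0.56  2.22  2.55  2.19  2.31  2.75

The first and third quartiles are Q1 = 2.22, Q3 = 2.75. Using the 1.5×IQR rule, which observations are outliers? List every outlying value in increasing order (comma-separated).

0.56, 1.02, 3.64, 4.38

IQR = Q3 − Q1 = 2.75 − 2.22 = 0.53.
Lower fence = Q1 − 1.5·IQR = 2.22 − 0.795 = 1.425.
Upper fence = Q3 + 1.5·IQR = 2.75 + 0.795 = 3.545.
0.56 < 1.425 → outlier.
1.02 < 1.425 → outlier.
3.64 > 3.545 → outlier.
4.38 > 3.545 → outlier.
All remaining values lie within [1.425, 3.545].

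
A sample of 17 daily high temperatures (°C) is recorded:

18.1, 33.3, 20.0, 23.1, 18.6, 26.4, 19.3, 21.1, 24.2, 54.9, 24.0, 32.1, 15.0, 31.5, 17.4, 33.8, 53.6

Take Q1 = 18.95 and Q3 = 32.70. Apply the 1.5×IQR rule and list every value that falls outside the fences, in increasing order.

53.6, 54.9

IQR = Q3 − Q1 = 32.70 − 18.95 = 13.75.
Lower fence = Q1 − 1.5·IQR = 18.95 − 20.625 = -1.675.
Upper fence = Q3 + 1.5·IQR = 32.70 + 20.625 = 53.325.
53.6 > 53.325 → outlier.
54.9 > 53.325 → outlier.
All remaining values lie within [-1.675, 53.325].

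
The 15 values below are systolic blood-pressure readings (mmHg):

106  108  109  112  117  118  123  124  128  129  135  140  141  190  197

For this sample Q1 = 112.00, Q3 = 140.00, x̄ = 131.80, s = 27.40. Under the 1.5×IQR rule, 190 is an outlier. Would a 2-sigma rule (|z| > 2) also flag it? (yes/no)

z = (190 − 131.80) / 27.40 = 2.12.
|z| = 2.12 > 2.

yes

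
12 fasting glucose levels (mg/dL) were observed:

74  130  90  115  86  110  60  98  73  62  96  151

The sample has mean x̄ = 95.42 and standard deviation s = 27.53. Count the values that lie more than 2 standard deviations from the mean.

1

Cutoffs: x̄ ± 2s = [40.36, 150.48].
Outside the cutoffs: 151.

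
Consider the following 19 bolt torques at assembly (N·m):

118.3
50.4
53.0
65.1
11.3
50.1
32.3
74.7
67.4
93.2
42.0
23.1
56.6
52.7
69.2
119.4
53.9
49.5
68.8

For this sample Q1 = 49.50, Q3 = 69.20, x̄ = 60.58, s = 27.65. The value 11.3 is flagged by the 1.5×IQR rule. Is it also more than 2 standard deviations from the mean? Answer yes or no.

no

z = (11.3 − 60.58) / 27.65 = -1.78.
|z| = 1.78 ≤ 2.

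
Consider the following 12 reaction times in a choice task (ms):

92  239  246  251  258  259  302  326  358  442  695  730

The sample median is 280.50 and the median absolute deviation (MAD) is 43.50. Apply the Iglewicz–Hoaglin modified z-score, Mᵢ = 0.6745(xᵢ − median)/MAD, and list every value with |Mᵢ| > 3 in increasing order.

|Mᵢ| > 3 ⇔ |xᵢ − 280.50| > 3·43.50/0.6745 = 193.48.
So outliers lie outside [87.02, 473.98].
695: M = 6.43 → outlier.
730: M = 6.97 → outlier.

695, 730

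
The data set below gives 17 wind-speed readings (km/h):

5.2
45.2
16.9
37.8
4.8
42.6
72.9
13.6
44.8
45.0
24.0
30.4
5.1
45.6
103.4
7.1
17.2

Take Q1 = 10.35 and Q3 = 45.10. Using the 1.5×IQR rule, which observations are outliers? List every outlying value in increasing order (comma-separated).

IQR = Q3 − Q1 = 45.10 − 10.35 = 34.75.
Lower fence = Q1 − 1.5·IQR = 10.35 − 52.125 = -41.775.
Upper fence = Q3 + 1.5·IQR = 45.10 + 52.125 = 97.225.
103.4 > 97.225 → outlier.
All remaining values lie within [-41.775, 97.225].

103.4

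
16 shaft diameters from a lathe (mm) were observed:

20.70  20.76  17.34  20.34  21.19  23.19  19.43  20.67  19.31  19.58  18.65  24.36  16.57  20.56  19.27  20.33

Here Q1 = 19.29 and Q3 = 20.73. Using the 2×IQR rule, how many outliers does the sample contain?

1

IQR = 1.44; fences at 19.29 − 2.88 = 16.41 and 20.73 + 2.88 = 23.61.
Outside the cutoffs: 24.36.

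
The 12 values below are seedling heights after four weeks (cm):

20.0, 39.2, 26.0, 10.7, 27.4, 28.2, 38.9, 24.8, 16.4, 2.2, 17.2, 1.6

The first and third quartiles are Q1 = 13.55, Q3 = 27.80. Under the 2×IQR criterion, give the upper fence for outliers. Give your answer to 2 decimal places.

56.30

IQR = Q3 − Q1 = 27.80 − 13.55 = 14.25.
Lower fence = Q1 − 2·IQR = 13.55 − 28.50 = -14.95.
Upper fence = Q3 + 2·IQR = 27.80 + 28.50 = 56.30.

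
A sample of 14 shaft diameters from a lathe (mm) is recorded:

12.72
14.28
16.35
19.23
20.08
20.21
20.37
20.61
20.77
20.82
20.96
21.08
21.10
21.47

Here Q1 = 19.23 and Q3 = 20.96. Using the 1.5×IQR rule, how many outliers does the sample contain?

IQR = 1.73; fences at 19.23 − 2.595 = 16.635 and 20.96 + 2.595 = 23.555.
Outside the cutoffs: 12.72, 14.28, 16.35.

3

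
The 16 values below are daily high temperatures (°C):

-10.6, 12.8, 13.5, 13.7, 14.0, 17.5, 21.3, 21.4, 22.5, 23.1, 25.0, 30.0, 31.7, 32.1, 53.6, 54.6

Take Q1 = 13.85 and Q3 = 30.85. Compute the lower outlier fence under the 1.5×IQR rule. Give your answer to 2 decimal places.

-11.65

IQR = Q3 − Q1 = 30.85 − 13.85 = 17.00.
Lower fence = Q1 − 1.5·IQR = 13.85 − 25.50 = -11.65.
Upper fence = Q3 + 1.5·IQR = 30.85 + 25.50 = 56.35.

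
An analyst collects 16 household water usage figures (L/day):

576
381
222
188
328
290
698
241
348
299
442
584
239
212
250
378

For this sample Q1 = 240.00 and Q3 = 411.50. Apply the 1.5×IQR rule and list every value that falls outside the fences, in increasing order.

IQR = Q3 − Q1 = 411.50 − 240.00 = 171.50.
Lower fence = Q1 − 1.5·IQR = 240.00 − 257.25 = -17.25.
Upper fence = Q3 + 1.5·IQR = 411.50 + 257.25 = 668.75.
698 > 668.75 → outlier.
All remaining values lie within [-17.25, 668.75].

698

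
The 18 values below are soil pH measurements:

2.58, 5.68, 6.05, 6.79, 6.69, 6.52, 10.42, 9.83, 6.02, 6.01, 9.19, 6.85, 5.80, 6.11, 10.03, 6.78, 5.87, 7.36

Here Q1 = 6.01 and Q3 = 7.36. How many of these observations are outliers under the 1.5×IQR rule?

IQR = 1.35; fences at 6.01 − 2.025 = 3.985 and 7.36 + 2.025 = 9.385.
Outside the cutoffs: 2.58, 9.83, 10.03, 10.42.

4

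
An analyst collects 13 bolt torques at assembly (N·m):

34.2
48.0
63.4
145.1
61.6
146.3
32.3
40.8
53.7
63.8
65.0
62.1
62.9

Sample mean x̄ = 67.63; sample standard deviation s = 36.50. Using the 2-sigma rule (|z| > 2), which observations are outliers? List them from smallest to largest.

Cutoffs at x̄ ± 2s: 67.63 ± 2·36.50 = [-5.37, 140.63].
145.1: z = 2.12, |z| > 2 → outlier.
146.3: z = 2.16, |z| > 2 → outlier.
Every other value lies within [-5.37, 140.63].

145.1, 146.3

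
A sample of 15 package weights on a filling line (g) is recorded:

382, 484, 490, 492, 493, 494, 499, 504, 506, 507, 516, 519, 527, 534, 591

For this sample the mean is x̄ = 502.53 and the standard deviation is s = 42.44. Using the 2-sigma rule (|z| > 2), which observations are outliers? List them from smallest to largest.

Cutoffs at x̄ ± 2s: 502.53 ± 2·42.44 = [417.65, 587.41].
382: z = -2.84, |z| > 2 → outlier.
591: z = 2.08, |z| > 2 → outlier.
Every other value lies within [417.65, 587.41].

382, 591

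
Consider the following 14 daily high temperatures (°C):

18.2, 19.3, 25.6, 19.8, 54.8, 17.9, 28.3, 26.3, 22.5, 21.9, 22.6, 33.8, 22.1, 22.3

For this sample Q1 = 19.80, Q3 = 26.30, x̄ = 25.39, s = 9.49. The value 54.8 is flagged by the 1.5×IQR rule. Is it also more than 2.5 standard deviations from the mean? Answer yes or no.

z = (54.8 − 25.39) / 9.49 = 3.10.
|z| = 3.10 > 2.5.

yes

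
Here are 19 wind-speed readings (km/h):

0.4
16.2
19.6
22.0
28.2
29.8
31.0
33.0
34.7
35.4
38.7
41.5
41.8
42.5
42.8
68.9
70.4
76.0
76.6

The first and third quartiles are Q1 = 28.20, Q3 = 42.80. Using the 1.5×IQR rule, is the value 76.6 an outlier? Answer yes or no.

yes

IQR = Q3 − Q1 = 42.80 − 28.20 = 14.60.
Lower fence = Q1 − 1.5·IQR = 28.20 − 21.90 = 6.30.
Upper fence = Q3 + 1.5·IQR = 42.80 + 21.90 = 64.70.
76.6 lies above the upper fence.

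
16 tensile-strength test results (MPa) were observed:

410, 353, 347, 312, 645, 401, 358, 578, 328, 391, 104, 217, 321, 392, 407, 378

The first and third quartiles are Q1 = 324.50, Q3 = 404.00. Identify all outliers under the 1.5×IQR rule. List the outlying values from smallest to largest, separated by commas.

104, 578, 645

IQR = Q3 − Q1 = 404.00 − 324.50 = 79.50.
Lower fence = Q1 − 1.5·IQR = 324.50 − 119.25 = 205.25.
Upper fence = Q3 + 1.5·IQR = 404.00 + 119.25 = 523.25.
104 < 205.25 → outlier.
578 > 523.25 → outlier.
645 > 523.25 → outlier.
All remaining values lie within [205.25, 523.25].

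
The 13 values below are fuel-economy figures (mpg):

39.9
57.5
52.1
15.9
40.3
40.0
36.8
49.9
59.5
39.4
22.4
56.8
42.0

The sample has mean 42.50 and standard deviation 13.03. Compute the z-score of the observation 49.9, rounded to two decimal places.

0.57

z = (49.9 − 42.50) / 13.03 = 0.57.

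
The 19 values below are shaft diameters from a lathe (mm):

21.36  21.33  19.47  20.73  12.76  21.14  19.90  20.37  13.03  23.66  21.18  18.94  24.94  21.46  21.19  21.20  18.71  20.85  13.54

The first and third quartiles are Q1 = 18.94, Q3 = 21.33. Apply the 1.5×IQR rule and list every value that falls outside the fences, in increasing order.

IQR = Q3 − Q1 = 21.33 − 18.94 = 2.39.
Lower fence = Q1 − 1.5·IQR = 18.94 − 3.585 = 15.355.
Upper fence = Q3 + 1.5·IQR = 21.33 + 3.585 = 24.915.
12.76 < 15.355 → outlier.
13.03 < 15.355 → outlier.
13.54 < 15.355 → outlier.
24.94 > 24.915 → outlier.
All remaining values lie within [15.355, 24.915].

12.76, 13.03, 13.54, 24.94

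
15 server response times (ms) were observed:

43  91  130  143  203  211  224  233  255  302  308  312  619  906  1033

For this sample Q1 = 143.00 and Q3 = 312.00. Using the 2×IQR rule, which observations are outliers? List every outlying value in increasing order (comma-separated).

906, 1033

IQR = Q3 − Q1 = 312.00 − 143.00 = 169.00.
Lower fence = Q1 − 2·IQR = 143.00 − 338.00 = -195.00.
Upper fence = Q3 + 2·IQR = 312.00 + 338.00 = 650.00.
906 > 650.00 → outlier.
1033 > 650.00 → outlier.
All remaining values lie within [-195.00, 650.00].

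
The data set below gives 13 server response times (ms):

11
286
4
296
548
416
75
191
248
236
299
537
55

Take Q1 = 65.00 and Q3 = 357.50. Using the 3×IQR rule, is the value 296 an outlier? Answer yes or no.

no

IQR = Q3 − Q1 = 357.50 − 65.00 = 292.50.
Lower fence = Q1 − 3·IQR = 65.00 − 877.50 = -812.50.
Upper fence = Q3 + 3·IQR = 357.50 + 877.50 = 1235.00.
296 lies within [-812.50, 1235.00].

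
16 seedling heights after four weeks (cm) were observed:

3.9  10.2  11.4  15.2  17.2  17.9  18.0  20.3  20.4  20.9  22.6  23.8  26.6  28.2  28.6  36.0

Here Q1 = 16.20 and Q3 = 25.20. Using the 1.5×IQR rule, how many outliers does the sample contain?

0

IQR = 9.00; fences at 16.20 − 13.50 = 2.70 and 25.20 + 13.50 = 38.70.
Every value lies within the cutoffs.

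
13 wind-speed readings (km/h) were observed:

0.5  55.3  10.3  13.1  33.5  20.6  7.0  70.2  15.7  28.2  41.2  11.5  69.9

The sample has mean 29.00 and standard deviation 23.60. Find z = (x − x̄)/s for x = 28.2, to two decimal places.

-0.03

z = (28.2 − 29.00) / 23.60 = -0.03.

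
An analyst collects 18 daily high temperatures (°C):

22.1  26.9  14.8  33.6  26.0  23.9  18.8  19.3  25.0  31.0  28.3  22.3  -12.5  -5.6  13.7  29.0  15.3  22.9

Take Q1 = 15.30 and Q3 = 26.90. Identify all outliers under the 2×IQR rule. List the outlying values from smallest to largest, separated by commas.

IQR = Q3 − Q1 = 26.90 − 15.30 = 11.60.
Lower fence = Q1 − 2·IQR = 15.30 − 23.20 = -7.90.
Upper fence = Q3 + 2·IQR = 26.90 + 23.20 = 50.10.
-12.5 < -7.90 → outlier.
All remaining values lie within [-7.90, 50.10].

-12.5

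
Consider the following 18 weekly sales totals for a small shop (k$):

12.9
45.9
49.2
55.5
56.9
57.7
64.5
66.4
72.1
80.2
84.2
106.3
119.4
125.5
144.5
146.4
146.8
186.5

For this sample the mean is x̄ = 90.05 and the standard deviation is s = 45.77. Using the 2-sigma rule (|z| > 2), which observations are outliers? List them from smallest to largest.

Cutoffs at x̄ ± 2s: 90.05 ± 2·45.77 = [-1.49, 181.59].
186.5: z = 2.11, |z| > 2 → outlier.
Every other value lies within [-1.49, 181.59].

186.5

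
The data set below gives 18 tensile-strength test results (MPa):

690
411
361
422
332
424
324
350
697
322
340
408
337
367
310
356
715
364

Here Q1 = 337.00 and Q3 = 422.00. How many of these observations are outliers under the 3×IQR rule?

IQR = 85.00; fences at 337.00 − 255.00 = 82.00 and 422.00 + 255.00 = 677.00.
Outside the cutoffs: 690, 697, 715.

3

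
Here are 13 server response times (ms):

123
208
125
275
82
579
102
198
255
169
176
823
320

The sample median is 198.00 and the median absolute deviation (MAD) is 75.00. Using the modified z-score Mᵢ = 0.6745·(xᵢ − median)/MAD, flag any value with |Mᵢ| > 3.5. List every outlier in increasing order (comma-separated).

823

|Mᵢ| > 3.5 ⇔ |xᵢ − 198.00| > 3.5·75.00/0.6745 = 389.18.
So outliers lie outside [-191.18, 587.18].
823: M = 5.62 → outlier.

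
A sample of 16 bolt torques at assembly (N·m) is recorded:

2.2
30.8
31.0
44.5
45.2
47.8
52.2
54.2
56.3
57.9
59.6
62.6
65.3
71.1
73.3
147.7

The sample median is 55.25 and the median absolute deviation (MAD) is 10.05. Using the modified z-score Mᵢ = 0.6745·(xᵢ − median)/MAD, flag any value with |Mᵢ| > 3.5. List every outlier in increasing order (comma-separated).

|Mᵢ| > 3.5 ⇔ |xᵢ − 55.25| > 3.5·10.05/0.6745 = 52.15.
So outliers lie outside [3.10, 107.40].
2.2: M = -3.56 → outlier.
147.7: M = 6.20 → outlier.

2.2, 147.7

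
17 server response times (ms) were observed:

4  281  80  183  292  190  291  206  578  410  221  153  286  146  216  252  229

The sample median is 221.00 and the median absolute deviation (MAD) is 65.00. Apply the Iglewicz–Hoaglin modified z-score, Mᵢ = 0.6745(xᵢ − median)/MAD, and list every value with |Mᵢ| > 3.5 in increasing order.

|Mᵢ| > 3.5 ⇔ |xᵢ − 221.00| > 3.5·65.00/0.6745 = 337.29.
So outliers lie outside [-116.29, 558.29].
578: M = 3.70 → outlier.

578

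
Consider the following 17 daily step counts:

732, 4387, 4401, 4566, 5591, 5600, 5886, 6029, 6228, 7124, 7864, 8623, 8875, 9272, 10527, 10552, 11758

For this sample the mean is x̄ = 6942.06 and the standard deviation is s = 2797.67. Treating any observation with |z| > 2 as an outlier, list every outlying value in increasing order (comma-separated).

Cutoffs at x̄ ± 2s: 6942.06 ± 2·2797.67 = [1346.72, 12537.40].
732: z = -2.22, |z| > 2 → outlier.
Every other value lies within [1346.72, 12537.40].

732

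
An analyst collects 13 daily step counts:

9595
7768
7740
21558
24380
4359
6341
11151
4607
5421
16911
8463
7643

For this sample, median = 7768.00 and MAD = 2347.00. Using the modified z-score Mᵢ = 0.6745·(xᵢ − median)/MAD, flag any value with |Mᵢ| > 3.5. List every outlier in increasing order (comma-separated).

21558, 24380

|Mᵢ| > 3.5 ⇔ |xᵢ − 7768.00| > 3.5·2347.00/0.6745 = 12178.65.
So outliers lie outside [-4410.65, 19946.65].
21558: M = 3.96 → outlier.
24380: M = 4.77 → outlier.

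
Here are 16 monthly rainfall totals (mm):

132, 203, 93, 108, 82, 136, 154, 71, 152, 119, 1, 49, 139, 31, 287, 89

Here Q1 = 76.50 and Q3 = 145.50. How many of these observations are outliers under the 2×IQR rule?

1

IQR = 69.00; fences at 76.50 − 138.00 = -61.50 and 145.50 + 138.00 = 283.50.
Outside the cutoffs: 287.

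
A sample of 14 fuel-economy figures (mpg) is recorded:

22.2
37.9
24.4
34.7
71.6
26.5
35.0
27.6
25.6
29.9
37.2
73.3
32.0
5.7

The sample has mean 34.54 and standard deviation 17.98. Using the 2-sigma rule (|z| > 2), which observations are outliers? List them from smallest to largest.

Cutoffs at x̄ ± 2s: 34.54 ± 2·17.98 = [-1.42, 70.50].
71.6: z = 2.06, |z| > 2 → outlier.
73.3: z = 2.16, |z| > 2 → outlier.
Every other value lies within [-1.42, 70.50].

71.6, 73.3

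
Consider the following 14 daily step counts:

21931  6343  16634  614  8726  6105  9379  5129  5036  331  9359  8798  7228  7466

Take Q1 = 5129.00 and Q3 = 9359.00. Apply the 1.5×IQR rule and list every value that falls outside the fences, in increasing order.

IQR = Q3 − Q1 = 9359.00 − 5129.00 = 4230.00.
Lower fence = Q1 − 1.5·IQR = 5129.00 − 6345.00 = -1216.00.
Upper fence = Q3 + 1.5·IQR = 9359.00 + 6345.00 = 15704.00.
16634 > 15704.00 → outlier.
21931 > 15704.00 → outlier.
All remaining values lie within [-1216.00, 15704.00].

16634, 21931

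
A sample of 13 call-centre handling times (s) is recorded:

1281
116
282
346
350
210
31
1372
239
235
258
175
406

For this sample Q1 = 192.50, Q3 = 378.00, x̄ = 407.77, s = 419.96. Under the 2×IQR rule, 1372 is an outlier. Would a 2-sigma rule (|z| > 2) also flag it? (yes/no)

z = (1372 − 407.77) / 419.96 = 2.30.
|z| = 2.30 > 2.

yes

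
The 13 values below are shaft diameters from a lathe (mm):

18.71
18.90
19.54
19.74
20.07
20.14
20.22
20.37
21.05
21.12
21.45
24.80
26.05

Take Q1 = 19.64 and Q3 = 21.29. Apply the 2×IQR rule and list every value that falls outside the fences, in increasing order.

24.80, 26.05

IQR = Q3 − Q1 = 21.29 − 19.64 = 1.65.
Lower fence = Q1 − 2·IQR = 19.64 − 3.30 = 16.34.
Upper fence = Q3 + 2·IQR = 21.29 + 3.30 = 24.59.
24.80 > 24.59 → outlier.
26.05 > 24.59 → outlier.
All remaining values lie within [16.34, 24.59].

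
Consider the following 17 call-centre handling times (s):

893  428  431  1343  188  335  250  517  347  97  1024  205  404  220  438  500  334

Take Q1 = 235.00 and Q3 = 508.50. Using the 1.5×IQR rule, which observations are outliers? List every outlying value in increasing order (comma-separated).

IQR = Q3 − Q1 = 508.50 − 235.00 = 273.50.
Lower fence = Q1 − 1.5·IQR = 235.00 − 410.25 = -175.25.
Upper fence = Q3 + 1.5·IQR = 508.50 + 410.25 = 918.75.
1024 > 918.75 → outlier.
1343 > 918.75 → outlier.
All remaining values lie within [-175.25, 918.75].

1024, 1343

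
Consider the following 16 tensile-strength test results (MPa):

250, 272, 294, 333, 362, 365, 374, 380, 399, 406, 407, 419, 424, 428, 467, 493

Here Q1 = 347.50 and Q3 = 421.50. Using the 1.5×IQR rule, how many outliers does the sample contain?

0

IQR = 74.00; fences at 347.50 − 111.00 = 236.50 and 421.50 + 111.00 = 532.50.
Every value lies within the cutoffs.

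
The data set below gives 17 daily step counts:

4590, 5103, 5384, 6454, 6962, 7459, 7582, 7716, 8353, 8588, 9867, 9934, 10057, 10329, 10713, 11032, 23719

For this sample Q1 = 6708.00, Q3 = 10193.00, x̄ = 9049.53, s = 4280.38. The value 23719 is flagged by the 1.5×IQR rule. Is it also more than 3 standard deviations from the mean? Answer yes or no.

yes

z = (23719 − 9049.53) / 4280.38 = 3.43.
|z| = 3.43 > 3.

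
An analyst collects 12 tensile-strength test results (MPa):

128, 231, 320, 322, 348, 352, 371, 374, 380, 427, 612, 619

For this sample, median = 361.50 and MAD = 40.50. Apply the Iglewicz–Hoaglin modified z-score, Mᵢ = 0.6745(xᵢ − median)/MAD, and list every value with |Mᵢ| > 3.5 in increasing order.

|Mᵢ| > 3.5 ⇔ |xᵢ − 361.50| > 3.5·40.50/0.6745 = 210.16.
So outliers lie outside [151.34, 571.66].
128: M = -3.89 → outlier.
612: M = 4.17 → outlier.
619: M = 4.29 → outlier.

128, 612, 619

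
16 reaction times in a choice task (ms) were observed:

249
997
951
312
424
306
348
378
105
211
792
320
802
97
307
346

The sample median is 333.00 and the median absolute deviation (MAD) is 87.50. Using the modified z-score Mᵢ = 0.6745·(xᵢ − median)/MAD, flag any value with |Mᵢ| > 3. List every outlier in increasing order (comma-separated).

|Mᵢ| > 3 ⇔ |xᵢ − 333.00| > 3·87.50/0.6745 = 389.18.
So outliers lie outside [-56.18, 722.18].
792: M = 3.54 → outlier.
802: M = 3.62 → outlier.
951: M = 4.76 → outlier.
997: M = 5.12 → outlier.

792, 802, 951, 997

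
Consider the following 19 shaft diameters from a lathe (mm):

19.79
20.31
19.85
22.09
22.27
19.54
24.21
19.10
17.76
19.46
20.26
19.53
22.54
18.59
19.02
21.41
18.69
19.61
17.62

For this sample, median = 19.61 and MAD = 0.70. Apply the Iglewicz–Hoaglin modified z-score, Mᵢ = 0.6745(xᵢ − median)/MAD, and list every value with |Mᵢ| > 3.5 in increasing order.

|Mᵢ| > 3.5 ⇔ |xᵢ − 19.61| > 3.5·0.70/0.6745 = 3.63.
So outliers lie outside [15.98, 23.24].
24.21: M = 4.43 → outlier.

24.21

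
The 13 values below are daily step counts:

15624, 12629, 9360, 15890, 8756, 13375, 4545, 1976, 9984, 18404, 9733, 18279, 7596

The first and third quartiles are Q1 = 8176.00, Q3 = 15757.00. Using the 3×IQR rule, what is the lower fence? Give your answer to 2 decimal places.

IQR = Q3 − Q1 = 15757.00 − 8176.00 = 7581.00.
Lower fence = Q1 − 3·IQR = 8176.00 − 22743.00 = -14567.00.
Upper fence = Q3 + 3·IQR = 15757.00 + 22743.00 = 38500.00.

-14567.00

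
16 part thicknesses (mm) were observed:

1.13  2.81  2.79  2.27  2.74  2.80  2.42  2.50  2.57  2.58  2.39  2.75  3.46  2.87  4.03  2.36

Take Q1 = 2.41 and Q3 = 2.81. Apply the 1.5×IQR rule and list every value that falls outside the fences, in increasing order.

1.13, 3.46, 4.03

IQR = Q3 − Q1 = 2.81 − 2.41 = 0.40.
Lower fence = Q1 − 1.5·IQR = 2.41 − 0.60 = 1.81.
Upper fence = Q3 + 1.5·IQR = 2.81 + 0.60 = 3.41.
1.13 < 1.81 → outlier.
3.46 > 3.41 → outlier.
4.03 > 3.41 → outlier.
All remaining values lie within [1.81, 3.41].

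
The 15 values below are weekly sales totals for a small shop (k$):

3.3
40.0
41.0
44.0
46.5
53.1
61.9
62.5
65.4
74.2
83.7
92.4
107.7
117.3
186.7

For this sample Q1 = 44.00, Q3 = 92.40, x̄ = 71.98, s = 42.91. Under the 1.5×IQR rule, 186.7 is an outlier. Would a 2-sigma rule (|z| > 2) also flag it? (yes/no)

yes

z = (186.7 − 71.98) / 42.91 = 2.67.
|z| = 2.67 > 2.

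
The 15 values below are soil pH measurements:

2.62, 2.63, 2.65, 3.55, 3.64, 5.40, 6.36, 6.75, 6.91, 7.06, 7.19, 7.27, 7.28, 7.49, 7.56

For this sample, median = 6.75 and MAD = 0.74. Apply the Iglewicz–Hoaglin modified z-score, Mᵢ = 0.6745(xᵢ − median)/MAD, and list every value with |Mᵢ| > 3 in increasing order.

|Mᵢ| > 3 ⇔ |xᵢ − 6.75| > 3·0.74/0.6745 = 3.29.
So outliers lie outside [3.46, 10.04].
2.62: M = -3.76 → outlier.
2.63: M = -3.76 → outlier.
2.65: M = -3.74 → outlier.

2.62, 2.63, 2.65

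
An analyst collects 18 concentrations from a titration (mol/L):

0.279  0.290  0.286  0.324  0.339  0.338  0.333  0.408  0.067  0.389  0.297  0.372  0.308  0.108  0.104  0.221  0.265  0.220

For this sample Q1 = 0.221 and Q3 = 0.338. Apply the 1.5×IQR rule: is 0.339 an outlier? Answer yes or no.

no

IQR = Q3 − Q1 = 0.338 − 0.221 = 0.117.
Lower fence = Q1 − 1.5·IQR = 0.221 − 0.1755 = 0.0455.
Upper fence = Q3 + 1.5·IQR = 0.338 + 0.1755 = 0.5135.
0.339 lies within [0.0455, 0.5135].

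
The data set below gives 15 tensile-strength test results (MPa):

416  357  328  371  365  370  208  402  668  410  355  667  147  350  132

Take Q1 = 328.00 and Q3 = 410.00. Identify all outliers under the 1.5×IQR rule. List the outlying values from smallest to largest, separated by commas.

132, 147, 667, 668

IQR = Q3 − Q1 = 410.00 − 328.00 = 82.00.
Lower fence = Q1 − 1.5·IQR = 328.00 − 123.00 = 205.00.
Upper fence = Q3 + 1.5·IQR = 410.00 + 123.00 = 533.00.
132 < 205.00 → outlier.
147 < 205.00 → outlier.
667 > 533.00 → outlier.
668 > 533.00 → outlier.
All remaining values lie within [205.00, 533.00].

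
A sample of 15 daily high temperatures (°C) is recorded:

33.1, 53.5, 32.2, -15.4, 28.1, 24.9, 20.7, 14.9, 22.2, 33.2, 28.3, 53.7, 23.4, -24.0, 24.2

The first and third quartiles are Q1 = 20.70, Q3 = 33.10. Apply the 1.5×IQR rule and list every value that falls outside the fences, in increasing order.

IQR = Q3 − Q1 = 33.10 − 20.70 = 12.40.
Lower fence = Q1 − 1.5·IQR = 20.70 − 18.60 = 2.10.
Upper fence = Q3 + 1.5·IQR = 33.10 + 18.60 = 51.70.
-24.0 < 2.10 → outlier.
-15.4 < 2.10 → outlier.
53.5 > 51.70 → outlier.
53.7 > 51.70 → outlier.
All remaining values lie within [2.10, 51.70].

-24.0, -15.4, 53.5, 53.7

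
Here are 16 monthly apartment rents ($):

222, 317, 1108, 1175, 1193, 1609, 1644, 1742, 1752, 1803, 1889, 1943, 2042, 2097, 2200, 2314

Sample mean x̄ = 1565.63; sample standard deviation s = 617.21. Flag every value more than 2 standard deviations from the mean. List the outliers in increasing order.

Cutoffs at x̄ ± 2s: 1565.63 ± 2·617.21 = [331.21, 2800.05].
222: z = -2.18, |z| > 2 → outlier.
317: z = -2.02, |z| > 2 → outlier.
Every other value lies within [331.21, 2800.05].

222, 317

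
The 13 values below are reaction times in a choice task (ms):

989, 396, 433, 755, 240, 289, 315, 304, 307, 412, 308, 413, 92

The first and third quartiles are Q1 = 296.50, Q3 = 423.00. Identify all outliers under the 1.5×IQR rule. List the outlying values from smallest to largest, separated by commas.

IQR = Q3 − Q1 = 423.00 − 296.50 = 126.50.
Lower fence = Q1 − 1.5·IQR = 296.50 − 189.75 = 106.75.
Upper fence = Q3 + 1.5·IQR = 423.00 + 189.75 = 612.75.
92 < 106.75 → outlier.
755 > 612.75 → outlier.
989 > 612.75 → outlier.
All remaining values lie within [106.75, 612.75].

92, 755, 989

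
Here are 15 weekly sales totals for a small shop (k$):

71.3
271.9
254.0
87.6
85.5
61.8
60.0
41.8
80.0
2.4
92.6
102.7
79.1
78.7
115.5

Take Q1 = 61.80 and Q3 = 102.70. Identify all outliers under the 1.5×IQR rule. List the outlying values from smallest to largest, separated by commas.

IQR = Q3 − Q1 = 102.70 − 61.80 = 40.90.
Lower fence = Q1 − 1.5·IQR = 61.80 − 61.35 = 0.45.
Upper fence = Q3 + 1.5·IQR = 102.70 + 61.35 = 164.05.
254.0 > 164.05 → outlier.
271.9 > 164.05 → outlier.
All remaining values lie within [0.45, 164.05].

254.0, 271.9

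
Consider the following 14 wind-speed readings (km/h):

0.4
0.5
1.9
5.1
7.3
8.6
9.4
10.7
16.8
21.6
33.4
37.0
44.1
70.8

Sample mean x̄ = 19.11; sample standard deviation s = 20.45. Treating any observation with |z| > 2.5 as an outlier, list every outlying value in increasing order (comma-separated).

Cutoffs at x̄ ± 2.5s: 19.11 ± 2.5·20.45 = [-32.015, 70.235].
70.8: z = 2.53, |z| > 2.5 → outlier.
Every other value lies within [-32.015, 70.235].

70.8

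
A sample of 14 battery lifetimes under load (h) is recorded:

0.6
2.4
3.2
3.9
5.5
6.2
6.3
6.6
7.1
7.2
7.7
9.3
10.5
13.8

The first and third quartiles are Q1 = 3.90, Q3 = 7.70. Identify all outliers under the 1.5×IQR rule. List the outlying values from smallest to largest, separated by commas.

13.8

IQR = Q3 − Q1 = 7.70 − 3.90 = 3.80.
Lower fence = Q1 − 1.5·IQR = 3.90 − 5.70 = -1.80.
Upper fence = Q3 + 1.5·IQR = 7.70 + 5.70 = 13.40.
13.8 > 13.40 → outlier.
All remaining values lie within [-1.80, 13.40].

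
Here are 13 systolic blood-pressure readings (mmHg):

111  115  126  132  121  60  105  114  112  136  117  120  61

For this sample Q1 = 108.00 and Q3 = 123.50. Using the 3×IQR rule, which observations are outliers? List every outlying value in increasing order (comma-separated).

60, 61

IQR = Q3 − Q1 = 123.50 − 108.00 = 15.50.
Lower fence = Q1 − 3·IQR = 108.00 − 46.50 = 61.50.
Upper fence = Q3 + 3·IQR = 123.50 + 46.50 = 170.00.
60 < 61.50 → outlier.
61 < 61.50 → outlier.
All remaining values lie within [61.50, 170.00].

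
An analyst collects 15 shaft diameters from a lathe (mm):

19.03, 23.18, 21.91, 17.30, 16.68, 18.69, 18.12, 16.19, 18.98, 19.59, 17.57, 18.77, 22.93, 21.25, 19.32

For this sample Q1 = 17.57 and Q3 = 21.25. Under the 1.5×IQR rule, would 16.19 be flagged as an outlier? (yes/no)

no

IQR = Q3 − Q1 = 21.25 − 17.57 = 3.68.
Lower fence = Q1 − 1.5·IQR = 17.57 − 5.52 = 12.05.
Upper fence = Q3 + 1.5·IQR = 21.25 + 5.52 = 26.77.
16.19 lies within [12.05, 26.77].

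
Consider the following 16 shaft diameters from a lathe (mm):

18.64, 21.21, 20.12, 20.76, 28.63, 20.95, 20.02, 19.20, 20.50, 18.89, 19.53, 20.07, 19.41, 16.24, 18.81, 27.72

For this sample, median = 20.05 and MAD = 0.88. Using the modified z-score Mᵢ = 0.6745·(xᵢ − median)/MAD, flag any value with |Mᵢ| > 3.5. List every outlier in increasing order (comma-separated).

|Mᵢ| > 3.5 ⇔ |xᵢ − 20.05| > 3.5·0.88/0.6745 = 4.57.
So outliers lie outside [15.48, 24.62].
27.72: M = 5.88 → outlier.
28.63: M = 6.58 → outlier.

27.72, 28.63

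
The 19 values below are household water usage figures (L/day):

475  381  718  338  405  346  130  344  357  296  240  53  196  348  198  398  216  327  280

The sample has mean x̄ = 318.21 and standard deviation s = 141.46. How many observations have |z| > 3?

Cutoffs: x̄ ± 3s = [-106.17, 742.59].
Every value lies within the cutoffs.

0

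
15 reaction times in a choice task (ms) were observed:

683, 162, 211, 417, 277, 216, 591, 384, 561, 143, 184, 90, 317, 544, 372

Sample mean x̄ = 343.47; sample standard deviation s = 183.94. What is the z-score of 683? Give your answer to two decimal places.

1.85

z = (683 − 343.47) / 183.94 = 1.85.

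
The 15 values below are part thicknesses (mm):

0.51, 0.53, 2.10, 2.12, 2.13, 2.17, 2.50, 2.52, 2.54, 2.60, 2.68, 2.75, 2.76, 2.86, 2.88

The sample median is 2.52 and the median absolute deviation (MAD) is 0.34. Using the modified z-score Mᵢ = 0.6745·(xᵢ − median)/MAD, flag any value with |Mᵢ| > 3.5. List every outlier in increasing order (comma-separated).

|Mᵢ| > 3.5 ⇔ |xᵢ − 2.52| > 3.5·0.34/0.6745 = 1.76.
So outliers lie outside [0.76, 4.28].
0.51: M = -3.99 → outlier.
0.53: M = -3.95 → outlier.

0.51, 0.53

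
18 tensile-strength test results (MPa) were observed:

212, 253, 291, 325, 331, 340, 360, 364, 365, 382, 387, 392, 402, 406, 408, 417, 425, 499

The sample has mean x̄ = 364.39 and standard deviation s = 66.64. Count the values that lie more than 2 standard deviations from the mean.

Cutoffs: x̄ ± 2s = [231.11, 497.67].
Outside the cutoffs: 212, 499.

2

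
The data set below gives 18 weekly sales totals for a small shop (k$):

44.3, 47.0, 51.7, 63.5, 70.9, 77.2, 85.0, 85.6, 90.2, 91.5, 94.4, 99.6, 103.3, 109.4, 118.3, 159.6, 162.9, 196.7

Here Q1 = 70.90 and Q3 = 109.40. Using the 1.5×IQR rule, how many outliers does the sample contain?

IQR = 38.50; fences at 70.90 − 57.75 = 13.15 and 109.40 + 57.75 = 167.15.
Outside the cutoffs: 196.7.

1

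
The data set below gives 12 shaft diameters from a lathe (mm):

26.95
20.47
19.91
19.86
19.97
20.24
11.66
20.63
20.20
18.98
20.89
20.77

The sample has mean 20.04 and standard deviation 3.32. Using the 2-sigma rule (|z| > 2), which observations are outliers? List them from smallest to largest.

Cutoffs at x̄ ± 2s: 20.04 ± 2·3.32 = [13.40, 26.68].
11.66: z = -2.52, |z| > 2 → outlier.
26.95: z = 2.08, |z| > 2 → outlier.
Every other value lies within [13.40, 26.68].

11.66, 26.95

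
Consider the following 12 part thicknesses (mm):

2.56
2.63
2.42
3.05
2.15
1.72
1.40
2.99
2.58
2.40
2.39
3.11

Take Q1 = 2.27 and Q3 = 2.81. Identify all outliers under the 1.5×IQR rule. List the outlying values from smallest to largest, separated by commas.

IQR = Q3 − Q1 = 2.81 − 2.27 = 0.54.
Lower fence = Q1 − 1.5·IQR = 2.27 − 0.81 = 1.46.
Upper fence = Q3 + 1.5·IQR = 2.81 + 0.81 = 3.62.
1.40 < 1.46 → outlier.
All remaining values lie within [1.46, 3.62].

1.40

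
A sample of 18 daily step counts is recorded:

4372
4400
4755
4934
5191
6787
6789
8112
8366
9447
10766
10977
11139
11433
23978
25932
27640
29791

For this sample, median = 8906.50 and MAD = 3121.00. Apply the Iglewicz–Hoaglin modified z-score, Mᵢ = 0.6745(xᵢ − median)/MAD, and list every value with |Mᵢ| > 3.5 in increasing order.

25932, 27640, 29791

|Mᵢ| > 3.5 ⇔ |xᵢ − 8906.50| > 3.5·3121.00/0.6745 = 16194.96.
So outliers lie outside [-7288.46, 25101.46].
25932: M = 3.68 → outlier.
27640: M = 4.05 → outlier.
29791: M = 4.51 → outlier.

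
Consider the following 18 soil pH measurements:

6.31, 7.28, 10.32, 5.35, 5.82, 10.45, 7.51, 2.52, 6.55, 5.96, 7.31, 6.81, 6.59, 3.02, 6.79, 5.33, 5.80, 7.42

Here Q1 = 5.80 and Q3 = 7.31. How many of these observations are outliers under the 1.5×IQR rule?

IQR = 1.51; fences at 5.80 − 2.265 = 3.535 and 7.31 + 2.265 = 9.575.
Outside the cutoffs: 2.52, 3.02, 10.32, 10.45.

4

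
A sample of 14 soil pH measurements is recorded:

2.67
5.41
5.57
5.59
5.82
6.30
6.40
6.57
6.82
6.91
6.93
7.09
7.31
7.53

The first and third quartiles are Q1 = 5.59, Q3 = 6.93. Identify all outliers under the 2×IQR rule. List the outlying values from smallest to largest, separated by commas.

2.67

IQR = Q3 − Q1 = 6.93 − 5.59 = 1.34.
Lower fence = Q1 − 2·IQR = 5.59 − 2.68 = 2.91.
Upper fence = Q3 + 2·IQR = 6.93 + 2.68 = 9.61.
2.67 < 2.91 → outlier.
All remaining values lie within [2.91, 9.61].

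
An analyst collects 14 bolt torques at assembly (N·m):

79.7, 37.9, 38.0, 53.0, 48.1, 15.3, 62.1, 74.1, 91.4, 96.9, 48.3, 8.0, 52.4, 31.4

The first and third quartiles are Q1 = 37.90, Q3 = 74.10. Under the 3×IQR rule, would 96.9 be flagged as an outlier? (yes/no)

IQR = Q3 − Q1 = 74.10 − 37.90 = 36.20.
Lower fence = Q1 − 3·IQR = 37.90 − 108.60 = -70.70.
Upper fence = Q3 + 3·IQR = 74.10 + 108.60 = 182.70.
96.9 lies within [-70.70, 182.70].

no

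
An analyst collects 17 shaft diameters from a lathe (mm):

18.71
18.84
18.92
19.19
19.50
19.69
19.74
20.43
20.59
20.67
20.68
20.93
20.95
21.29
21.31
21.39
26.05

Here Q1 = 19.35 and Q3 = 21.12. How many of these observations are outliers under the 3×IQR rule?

IQR = 1.77; fences at 19.35 − 5.31 = 14.04 and 21.12 + 5.31 = 26.43.
Every value lies within the cutoffs.

0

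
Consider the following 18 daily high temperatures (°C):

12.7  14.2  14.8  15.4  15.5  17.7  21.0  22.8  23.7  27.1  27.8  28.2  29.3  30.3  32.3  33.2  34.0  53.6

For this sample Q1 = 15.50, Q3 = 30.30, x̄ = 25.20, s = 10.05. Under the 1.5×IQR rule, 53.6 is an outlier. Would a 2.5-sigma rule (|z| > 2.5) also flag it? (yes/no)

z = (53.6 − 25.20) / 10.05 = 2.83.
|z| = 2.83 > 2.5.

yes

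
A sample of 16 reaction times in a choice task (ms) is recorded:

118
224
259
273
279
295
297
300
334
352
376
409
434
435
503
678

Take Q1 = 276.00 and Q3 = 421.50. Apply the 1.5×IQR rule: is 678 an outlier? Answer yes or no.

IQR = Q3 − Q1 = 421.50 − 276.00 = 145.50.
Lower fence = Q1 − 1.5·IQR = 276.00 − 218.25 = 57.75.
Upper fence = Q3 + 1.5·IQR = 421.50 + 218.25 = 639.75.
678 lies above the upper fence.

yes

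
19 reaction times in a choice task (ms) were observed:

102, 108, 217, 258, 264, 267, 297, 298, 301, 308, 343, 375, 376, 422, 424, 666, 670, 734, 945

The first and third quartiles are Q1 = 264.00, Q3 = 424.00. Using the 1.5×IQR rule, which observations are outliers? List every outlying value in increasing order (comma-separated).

IQR = Q3 − Q1 = 424.00 − 264.00 = 160.00.
Lower fence = Q1 − 1.5·IQR = 264.00 − 240.00 = 24.00.
Upper fence = Q3 + 1.5·IQR = 424.00 + 240.00 = 664.00.
666 > 664.00 → outlier.
670 > 664.00 → outlier.
734 > 664.00 → outlier.
945 > 664.00 → outlier.
All remaining values lie within [24.00, 664.00].

666, 670, 734, 945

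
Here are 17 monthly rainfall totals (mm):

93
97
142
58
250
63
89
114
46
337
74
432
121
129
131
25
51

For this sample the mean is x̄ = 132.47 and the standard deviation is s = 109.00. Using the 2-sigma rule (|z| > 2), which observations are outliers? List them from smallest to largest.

Cutoffs at x̄ ± 2s: 132.47 ± 2·109.00 = [-85.53, 350.47].
432: z = 2.75, |z| > 2 → outlier.
Every other value lies within [-85.53, 350.47].

432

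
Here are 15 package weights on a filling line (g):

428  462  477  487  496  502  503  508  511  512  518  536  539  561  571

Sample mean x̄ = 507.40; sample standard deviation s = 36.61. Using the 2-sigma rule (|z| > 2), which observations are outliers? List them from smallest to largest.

428

Cutoffs at x̄ ± 2s: 507.40 ± 2·36.61 = [434.18, 580.62].
428: z = -2.17, |z| > 2 → outlier.
Every other value lies within [434.18, 580.62].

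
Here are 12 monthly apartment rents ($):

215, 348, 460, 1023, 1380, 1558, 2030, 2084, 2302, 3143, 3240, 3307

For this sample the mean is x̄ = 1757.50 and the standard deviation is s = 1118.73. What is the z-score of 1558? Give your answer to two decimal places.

-0.18

z = (1558 − 1757.50) / 1118.73 = -0.18.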